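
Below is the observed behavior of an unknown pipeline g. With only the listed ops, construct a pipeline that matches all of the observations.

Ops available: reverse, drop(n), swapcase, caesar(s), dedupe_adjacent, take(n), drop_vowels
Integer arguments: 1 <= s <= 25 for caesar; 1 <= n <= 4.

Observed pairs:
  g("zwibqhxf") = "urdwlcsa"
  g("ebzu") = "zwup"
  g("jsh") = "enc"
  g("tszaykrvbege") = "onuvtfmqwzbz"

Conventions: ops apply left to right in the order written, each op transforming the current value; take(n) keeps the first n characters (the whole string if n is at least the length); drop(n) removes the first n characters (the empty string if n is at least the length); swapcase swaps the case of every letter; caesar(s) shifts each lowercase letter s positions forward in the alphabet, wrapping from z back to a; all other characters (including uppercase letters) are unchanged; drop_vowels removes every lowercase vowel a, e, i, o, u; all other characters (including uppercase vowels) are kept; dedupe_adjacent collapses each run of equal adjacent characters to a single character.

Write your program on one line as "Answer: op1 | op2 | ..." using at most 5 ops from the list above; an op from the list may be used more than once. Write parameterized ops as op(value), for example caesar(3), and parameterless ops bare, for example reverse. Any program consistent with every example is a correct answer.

reverse | caesar(6) | reverse | caesar(15)

Check, running the answer program on each example:
  "zwibqhxf" -> "fxhqbiwz" -> "ldnwhocf" -> "fcohwndl" -> "urdwlcsa"
  "ebzu" -> "uzbe" -> "afhk" -> "khfa" -> "zwup"
  "jsh" -> "hsj" -> "nyp" -> "pyn" -> "enc"
  "tszaykrvbege" -> "egebvrkyazst" -> "kmkhbxqegfyz" -> "zyfgeqxbhkmk" -> "onuvtfmqwzbz"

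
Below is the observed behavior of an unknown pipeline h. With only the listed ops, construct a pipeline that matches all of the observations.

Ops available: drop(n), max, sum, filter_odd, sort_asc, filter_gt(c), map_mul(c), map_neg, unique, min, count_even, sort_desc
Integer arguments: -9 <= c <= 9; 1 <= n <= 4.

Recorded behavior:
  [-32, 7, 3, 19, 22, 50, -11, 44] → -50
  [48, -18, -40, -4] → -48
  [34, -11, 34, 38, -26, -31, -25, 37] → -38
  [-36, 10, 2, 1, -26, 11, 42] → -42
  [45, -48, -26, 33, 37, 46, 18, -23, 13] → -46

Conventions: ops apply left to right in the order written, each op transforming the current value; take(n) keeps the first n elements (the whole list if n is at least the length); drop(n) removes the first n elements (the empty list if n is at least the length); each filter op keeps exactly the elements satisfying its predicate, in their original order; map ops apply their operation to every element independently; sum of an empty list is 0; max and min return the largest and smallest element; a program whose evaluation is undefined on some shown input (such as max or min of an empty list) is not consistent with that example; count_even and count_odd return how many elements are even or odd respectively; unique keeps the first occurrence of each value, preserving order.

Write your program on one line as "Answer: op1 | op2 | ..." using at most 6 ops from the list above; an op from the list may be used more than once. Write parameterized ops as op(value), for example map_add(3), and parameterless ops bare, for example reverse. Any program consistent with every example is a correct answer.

sort_asc | map_neg | unique | sort_asc | min

Check, running the answer program on each example:
  [-32, 7, 3, 19, 22, 50, -11, 44] -> [-32, -11, 3, 7, 19, 22, 44, 50] -> [32, 11, -3, -7, -19, -22, -44, -50] -> [32, 11, -3, -7, -19, -22, -44, -50] -> [-50, -44, -22, -19, -7, -3, 11, 32] -> -50
  [48, -18, -40, -4] -> [-40, -18, -4, 48] -> [40, 18, 4, -48] -> [40, 18, 4, -48] -> [-48, 4, 18, 40] -> -48
  [34, -11, 34, 38, -26, -31, -25, 37] -> [-31, -26, -25, -11, 34, 34, 37, 38] -> [31, 26, 25, 11, -34, -34, -37, -38] -> [31, 26, 25, 11, -34, -37, -38] -> [-38, -37, -34, 11, 25, 26, 31] -> -38
  [-36, 10, 2, 1, -26, 11, 42] -> [-36, -26, 1, 2, 10, 11, 42] -> [36, 26, -1, -2, -10, -11, -42] -> [36, 26, -1, -2, -10, -11, -42] -> [-42, -11, -10, -2, -1, 26, 36] -> -42
  [45, -48, -26, 33, 37, 46, 18, -23, 13] -> [-48, -26, -23, 13, 18, 33, 37, 45, 46] -> [48, 26, 23, -13, -18, -33, -37, -45, -46] -> [48, 26, 23, -13, -18, -33, -37, -45, -46] -> [-46, -45, -37, -33, -18, -13, 23, 26, 48] -> -46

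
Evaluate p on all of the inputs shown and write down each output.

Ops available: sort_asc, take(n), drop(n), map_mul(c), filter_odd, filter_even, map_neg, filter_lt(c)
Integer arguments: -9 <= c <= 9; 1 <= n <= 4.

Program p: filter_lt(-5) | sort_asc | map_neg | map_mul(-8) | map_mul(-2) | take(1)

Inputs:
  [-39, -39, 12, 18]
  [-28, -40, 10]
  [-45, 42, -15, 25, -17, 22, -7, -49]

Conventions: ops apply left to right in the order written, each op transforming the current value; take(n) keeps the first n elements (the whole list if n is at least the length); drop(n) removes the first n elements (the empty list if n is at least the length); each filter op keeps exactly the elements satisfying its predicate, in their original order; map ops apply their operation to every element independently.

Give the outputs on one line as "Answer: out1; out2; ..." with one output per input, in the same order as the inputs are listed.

Execution, op by op:
  [-39, -39, 12, 18] -> [-39, -39] -> [-39, -39] -> [39, 39] -> [-312, -312] -> [624, 624] -> [624]
  [-28, -40, 10] -> [-28, -40] -> [-40, -28] -> [40, 28] -> [-320, -224] -> [640, 448] -> [640]
  [-45, 42, -15, 25, -17, 22, -7, -49] -> [-45, -15, -17, -7, -49] -> [-49, -45, -17, -15, -7] -> [49, 45, 17, 15, 7] -> [-392, -360, -136, -120, -56] -> [784, 720, 272, 240, 112] -> [784]

[624]; [640]; [784]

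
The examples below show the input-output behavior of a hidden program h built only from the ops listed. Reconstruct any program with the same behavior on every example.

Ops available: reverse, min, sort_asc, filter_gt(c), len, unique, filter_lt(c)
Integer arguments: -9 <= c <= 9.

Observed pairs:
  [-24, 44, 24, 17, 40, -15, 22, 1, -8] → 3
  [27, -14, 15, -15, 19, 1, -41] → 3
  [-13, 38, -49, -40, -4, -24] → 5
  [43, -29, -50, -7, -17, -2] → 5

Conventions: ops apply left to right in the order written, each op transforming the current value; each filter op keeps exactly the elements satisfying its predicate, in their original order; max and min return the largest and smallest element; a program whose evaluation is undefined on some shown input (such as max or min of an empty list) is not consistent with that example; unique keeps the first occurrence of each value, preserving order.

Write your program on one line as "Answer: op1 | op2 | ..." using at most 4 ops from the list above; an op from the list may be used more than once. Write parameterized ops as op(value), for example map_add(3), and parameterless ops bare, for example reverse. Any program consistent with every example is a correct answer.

filter_lt(4) | filter_lt(1) | sort_asc | len

Check, running the answer program on each example:
  [-24, 44, 24, 17, 40, -15, 22, 1, -8] -> [-24, -15, 1, -8] -> [-24, -15, -8] -> [-24, -15, -8] -> 3
  [27, -14, 15, -15, 19, 1, -41] -> [-14, -15, 1, -41] -> [-14, -15, -41] -> [-41, -15, -14] -> 3
  [-13, 38, -49, -40, -4, -24] -> [-13, -49, -40, -4, -24] -> [-13, -49, -40, -4, -24] -> [-49, -40, -24, -13, -4] -> 5
  [43, -29, -50, -7, -17, -2] -> [-29, -50, -7, -17, -2] -> [-29, -50, -7, -17, -2] -> [-50, -29, -17, -7, -2] -> 5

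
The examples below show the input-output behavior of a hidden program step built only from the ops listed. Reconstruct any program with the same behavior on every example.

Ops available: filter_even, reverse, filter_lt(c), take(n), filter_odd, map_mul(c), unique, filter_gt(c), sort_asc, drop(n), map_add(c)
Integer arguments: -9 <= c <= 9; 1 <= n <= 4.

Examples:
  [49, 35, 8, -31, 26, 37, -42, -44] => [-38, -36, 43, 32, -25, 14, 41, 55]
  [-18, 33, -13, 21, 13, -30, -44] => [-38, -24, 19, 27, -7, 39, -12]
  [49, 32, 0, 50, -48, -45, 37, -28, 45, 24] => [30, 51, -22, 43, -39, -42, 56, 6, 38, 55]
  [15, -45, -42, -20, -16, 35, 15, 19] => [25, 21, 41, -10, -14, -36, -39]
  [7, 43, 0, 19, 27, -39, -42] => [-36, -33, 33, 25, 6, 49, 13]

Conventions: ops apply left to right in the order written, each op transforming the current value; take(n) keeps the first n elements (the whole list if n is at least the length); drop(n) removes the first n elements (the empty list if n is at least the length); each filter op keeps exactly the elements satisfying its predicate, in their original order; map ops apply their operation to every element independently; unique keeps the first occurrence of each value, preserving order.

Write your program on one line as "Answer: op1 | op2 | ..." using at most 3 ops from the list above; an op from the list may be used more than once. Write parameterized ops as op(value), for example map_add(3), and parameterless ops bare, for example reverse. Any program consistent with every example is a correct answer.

reverse | unique | map_add(6)

Check, running the answer program on each example:
  [49, 35, 8, -31, 26, 37, -42, -44] -> [-44, -42, 37, 26, -31, 8, 35, 49] -> [-44, -42, 37, 26, -31, 8, 35, 49] -> [-38, -36, 43, 32, -25, 14, 41, 55]
  [-18, 33, -13, 21, 13, -30, -44] -> [-44, -30, 13, 21, -13, 33, -18] -> [-44, -30, 13, 21, -13, 33, -18] -> [-38, -24, 19, 27, -7, 39, -12]
  [49, 32, 0, 50, -48, -45, 37, -28, 45, 24] -> [24, 45, -28, 37, -45, -48, 50, 0, 32, 49] -> [24, 45, -28, 37, -45, -48, 50, 0, 32, 49] -> [30, 51, -22, 43, -39, -42, 56, 6, 38, 55]
  [15, -45, -42, -20, -16, 35, 15, 19] -> [19, 15, 35, -16, -20, -42, -45, 15] -> [19, 15, 35, -16, -20, -42, -45] -> [25, 21, 41, -10, -14, -36, -39]
  [7, 43, 0, 19, 27, -39, -42] -> [-42, -39, 27, 19, 0, 43, 7] -> [-42, -39, 27, 19, 0, 43, 7] -> [-36, -33, 33, 25, 6, 49, 13]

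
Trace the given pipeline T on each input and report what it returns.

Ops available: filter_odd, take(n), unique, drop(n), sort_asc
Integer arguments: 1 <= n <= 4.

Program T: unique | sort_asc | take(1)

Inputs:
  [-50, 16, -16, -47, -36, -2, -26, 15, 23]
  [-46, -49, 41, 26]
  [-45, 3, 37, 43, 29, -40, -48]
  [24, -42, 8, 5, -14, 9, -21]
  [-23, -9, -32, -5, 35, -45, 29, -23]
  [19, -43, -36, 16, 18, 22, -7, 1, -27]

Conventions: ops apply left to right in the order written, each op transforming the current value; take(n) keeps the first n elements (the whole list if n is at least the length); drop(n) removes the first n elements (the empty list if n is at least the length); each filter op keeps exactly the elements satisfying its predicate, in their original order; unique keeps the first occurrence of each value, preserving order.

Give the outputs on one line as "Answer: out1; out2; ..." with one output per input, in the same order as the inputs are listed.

[-50]; [-49]; [-48]; [-42]; [-45]; [-43]

Execution, op by op:
  [-50, 16, -16, -47, -36, -2, -26, 15, 23] -> [-50, 16, -16, -47, -36, -2, -26, 15, 23] -> [-50, -47, -36, -26, -16, -2, 15, 16, 23] -> [-50]
  [-46, -49, 41, 26] -> [-46, -49, 41, 26] -> [-49, -46, 26, 41] -> [-49]
  [-45, 3, 37, 43, 29, -40, -48] -> [-45, 3, 37, 43, 29, -40, -48] -> [-48, -45, -40, 3, 29, 37, 43] -> [-48]
  [24, -42, 8, 5, -14, 9, -21] -> [24, -42, 8, 5, -14, 9, -21] -> [-42, -21, -14, 5, 8, 9, 24] -> [-42]
  [-23, -9, -32, -5, 35, -45, 29, -23] -> [-23, -9, -32, -5, 35, -45, 29] -> [-45, -32, -23, -9, -5, 29, 35] -> [-45]
  [19, -43, -36, 16, 18, 22, -7, 1, -27] -> [19, -43, -36, 16, 18, 22, -7, 1, -27] -> [-43, -36, -27, -7, 1, 16, 18, 19, 22] -> [-43]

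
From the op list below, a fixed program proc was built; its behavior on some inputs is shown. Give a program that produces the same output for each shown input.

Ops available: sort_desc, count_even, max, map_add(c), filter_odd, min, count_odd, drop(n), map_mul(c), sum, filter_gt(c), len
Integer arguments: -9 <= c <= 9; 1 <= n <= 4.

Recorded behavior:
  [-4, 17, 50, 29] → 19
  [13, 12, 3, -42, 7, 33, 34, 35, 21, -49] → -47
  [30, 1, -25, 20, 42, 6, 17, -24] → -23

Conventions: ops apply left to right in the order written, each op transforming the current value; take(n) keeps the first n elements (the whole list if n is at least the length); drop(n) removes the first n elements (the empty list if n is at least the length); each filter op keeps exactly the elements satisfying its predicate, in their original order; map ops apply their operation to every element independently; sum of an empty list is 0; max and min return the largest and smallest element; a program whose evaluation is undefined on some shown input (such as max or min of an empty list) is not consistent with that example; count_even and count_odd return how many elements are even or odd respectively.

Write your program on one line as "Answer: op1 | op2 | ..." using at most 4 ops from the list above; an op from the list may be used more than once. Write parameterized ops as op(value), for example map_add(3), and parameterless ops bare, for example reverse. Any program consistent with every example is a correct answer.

map_add(2) | drop(1) | min

Check, running the answer program on each example:
  [-4, 17, 50, 29] -> [-2, 19, 52, 31] -> [19, 52, 31] -> 19
  [13, 12, 3, -42, 7, 33, 34, 35, 21, -49] -> [15, 14, 5, -40, 9, 35, 36, 37, 23, -47] -> [14, 5, -40, 9, 35, 36, 37, 23, -47] -> -47
  [30, 1, -25, 20, 42, 6, 17, -24] -> [32, 3, -23, 22, 44, 8, 19, -22] -> [3, -23, 22, 44, 8, 19, -22] -> -23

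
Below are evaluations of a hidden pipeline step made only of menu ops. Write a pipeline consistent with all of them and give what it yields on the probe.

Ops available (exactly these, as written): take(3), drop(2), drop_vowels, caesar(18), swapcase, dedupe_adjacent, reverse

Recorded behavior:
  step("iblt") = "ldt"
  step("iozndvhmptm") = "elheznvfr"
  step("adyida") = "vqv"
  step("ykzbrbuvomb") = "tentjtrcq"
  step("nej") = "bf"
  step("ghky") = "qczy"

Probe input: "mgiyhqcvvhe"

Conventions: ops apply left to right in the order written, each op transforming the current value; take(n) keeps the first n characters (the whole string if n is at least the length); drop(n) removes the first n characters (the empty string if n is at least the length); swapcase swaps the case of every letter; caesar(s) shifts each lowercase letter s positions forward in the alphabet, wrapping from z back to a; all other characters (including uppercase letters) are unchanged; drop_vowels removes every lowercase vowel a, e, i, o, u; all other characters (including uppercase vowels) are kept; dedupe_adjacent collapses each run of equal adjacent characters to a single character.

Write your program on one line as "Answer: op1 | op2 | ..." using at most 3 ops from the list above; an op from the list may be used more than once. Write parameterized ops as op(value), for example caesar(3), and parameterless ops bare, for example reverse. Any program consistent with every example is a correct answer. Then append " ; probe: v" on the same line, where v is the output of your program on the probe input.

drop_vowels | reverse | caesar(18) ; probe: "znnuizqye"

Check, running the answer program on each example:
  "iblt" -> "blt" -> "tlb" -> "ldt"
  "iozndvhmptm" -> "zndvhmptm" -> "mtpmhvdnz" -> "elheznvfr"
  "adyida" -> "dyd" -> "dyd" -> "vqv"
  "ykzbrbuvomb" -> "ykzbrbvmb" -> "bmvbrbzky" -> "tentjtrcq"
  "nej" -> "nj" -> "jn" -> "bf"
  "ghky" -> "ghky" -> "ykhg" -> "qczy"
  probe: "mgiyhqcvvhe" -> "mgyhqcvvh" -> "hvvcqhygm" -> "znnuizqye"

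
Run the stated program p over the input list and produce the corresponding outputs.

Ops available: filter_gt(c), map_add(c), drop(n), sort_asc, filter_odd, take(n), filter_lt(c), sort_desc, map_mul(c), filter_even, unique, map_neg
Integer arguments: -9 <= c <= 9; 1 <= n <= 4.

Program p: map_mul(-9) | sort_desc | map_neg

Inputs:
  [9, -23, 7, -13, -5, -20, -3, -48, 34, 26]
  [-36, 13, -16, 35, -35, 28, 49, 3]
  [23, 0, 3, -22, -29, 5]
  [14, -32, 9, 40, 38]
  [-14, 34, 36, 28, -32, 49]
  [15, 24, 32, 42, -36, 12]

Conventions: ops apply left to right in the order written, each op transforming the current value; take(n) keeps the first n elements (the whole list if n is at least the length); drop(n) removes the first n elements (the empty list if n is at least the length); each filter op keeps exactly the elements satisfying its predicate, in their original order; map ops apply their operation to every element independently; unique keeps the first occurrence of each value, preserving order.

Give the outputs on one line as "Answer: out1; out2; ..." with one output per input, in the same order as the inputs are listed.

Execution, op by op:
  [9, -23, 7, -13, -5, -20, -3, -48, 34, 26] -> [-81, 207, -63, 117, 45, 180, 27, 432, -306, -234] -> [432, 207, 180, 117, 45, 27, -63, -81, -234, -306] -> [-432, -207, -180, -117, -45, -27, 63, 81, 234, 306]
  [-36, 13, -16, 35, -35, 28, 49, 3] -> [324, -117, 144, -315, 315, -252, -441, -27] -> [324, 315, 144, -27, -117, -252, -315, -441] -> [-324, -315, -144, 27, 117, 252, 315, 441]
  [23, 0, 3, -22, -29, 5] -> [-207, 0, -27, 198, 261, -45] -> [261, 198, 0, -27, -45, -207] -> [-261, -198, 0, 27, 45, 207]
  [14, -32, 9, 40, 38] -> [-126, 288, -81, -360, -342] -> [288, -81, -126, -342, -360] -> [-288, 81, 126, 342, 360]
  [-14, 34, 36, 28, -32, 49] -> [126, -306, -324, -252, 288, -441] -> [288, 126, -252, -306, -324, -441] -> [-288, -126, 252, 306, 324, 441]
  [15, 24, 32, 42, -36, 12] -> [-135, -216, -288, -378, 324, -108] -> [324, -108, -135, -216, -288, -378] -> [-324, 108, 135, 216, 288, 378]

[-432, -207, -180, -117, -45, -27, 63, 81, 234, 306]; [-324, -315, -144, 27, 117, 252, 315, 441]; [-261, -198, 0, 27, 45, 207]; [-288, 81, 126, 342, 360]; [-288, -126, 252, 306, 324, 441]; [-324, 108, 135, 216, 288, 378]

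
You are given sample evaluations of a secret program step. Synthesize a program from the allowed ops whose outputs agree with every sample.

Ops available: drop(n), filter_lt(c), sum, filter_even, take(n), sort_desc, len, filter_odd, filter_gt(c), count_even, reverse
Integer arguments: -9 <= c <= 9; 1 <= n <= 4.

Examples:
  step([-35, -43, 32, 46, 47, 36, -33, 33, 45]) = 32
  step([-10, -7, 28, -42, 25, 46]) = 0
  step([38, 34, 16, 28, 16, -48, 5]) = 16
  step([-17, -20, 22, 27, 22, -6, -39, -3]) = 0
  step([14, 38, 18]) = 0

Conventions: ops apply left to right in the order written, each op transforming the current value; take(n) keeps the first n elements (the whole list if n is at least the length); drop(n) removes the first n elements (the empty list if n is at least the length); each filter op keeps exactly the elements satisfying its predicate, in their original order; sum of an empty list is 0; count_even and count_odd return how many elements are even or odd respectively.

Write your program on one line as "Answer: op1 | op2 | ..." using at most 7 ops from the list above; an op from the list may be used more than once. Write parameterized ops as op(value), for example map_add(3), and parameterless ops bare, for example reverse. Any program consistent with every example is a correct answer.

sort_desc | drop(4) | reverse | filter_even | filter_gt(2) | sum

Check, running the answer program on each example:
  [-35, -43, 32, 46, 47, 36, -33, 33, 45] -> [47, 46, 45, 36, 33, 32, -33, -35, -43] -> [33, 32, -33, -35, -43] -> [-43, -35, -33, 32, 33] -> [32] -> [32] -> 32
  [-10, -7, 28, -42, 25, 46] -> [46, 28, 25, -7, -10, -42] -> [-10, -42] -> [-42, -10] -> [-42, -10] -> [] -> 0
  [38, 34, 16, 28, 16, -48, 5] -> [38, 34, 28, 16, 16, 5, -48] -> [16, 5, -48] -> [-48, 5, 16] -> [-48, 16] -> [16] -> 16
  [-17, -20, 22, 27, 22, -6, -39, -3] -> [27, 22, 22, -3, -6, -17, -20, -39] -> [-6, -17, -20, -39] -> [-39, -20, -17, -6] -> [-20, -6] -> [] -> 0
  [14, 38, 18] -> [38, 18, 14] -> [] -> [] -> [] -> [] -> 0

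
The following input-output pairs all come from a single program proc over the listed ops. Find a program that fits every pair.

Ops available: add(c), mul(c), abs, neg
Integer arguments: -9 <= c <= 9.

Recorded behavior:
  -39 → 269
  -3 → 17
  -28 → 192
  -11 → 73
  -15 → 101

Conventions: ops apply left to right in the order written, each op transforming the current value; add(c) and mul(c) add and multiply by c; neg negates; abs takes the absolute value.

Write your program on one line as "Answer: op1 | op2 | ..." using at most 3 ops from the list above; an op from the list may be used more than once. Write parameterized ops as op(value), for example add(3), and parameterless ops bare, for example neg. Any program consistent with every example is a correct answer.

neg | mul(7) | add(-4)

Check, running the answer program on each example:
  -39 -> 39 -> 273 -> 269
  -3 -> 3 -> 21 -> 17
  -28 -> 28 -> 196 -> 192
  -11 -> 11 -> 77 -> 73
  -15 -> 15 -> 105 -> 101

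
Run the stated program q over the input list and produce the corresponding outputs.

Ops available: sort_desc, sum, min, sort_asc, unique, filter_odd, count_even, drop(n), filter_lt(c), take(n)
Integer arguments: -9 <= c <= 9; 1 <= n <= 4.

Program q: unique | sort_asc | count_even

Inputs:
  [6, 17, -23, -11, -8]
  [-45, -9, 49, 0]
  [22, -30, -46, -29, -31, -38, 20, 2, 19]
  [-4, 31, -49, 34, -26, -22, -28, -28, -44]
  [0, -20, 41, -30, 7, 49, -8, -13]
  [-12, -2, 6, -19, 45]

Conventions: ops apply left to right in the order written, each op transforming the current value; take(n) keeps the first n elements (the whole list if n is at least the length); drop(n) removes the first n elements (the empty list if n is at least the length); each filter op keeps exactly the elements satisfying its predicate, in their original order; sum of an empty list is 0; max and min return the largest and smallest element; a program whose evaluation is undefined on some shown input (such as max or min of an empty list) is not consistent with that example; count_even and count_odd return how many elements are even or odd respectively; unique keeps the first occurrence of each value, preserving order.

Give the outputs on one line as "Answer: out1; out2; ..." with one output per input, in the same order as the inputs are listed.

2; 1; 6; 6; 4; 3

Execution, op by op:
  [6, 17, -23, -11, -8] -> [6, 17, -23, -11, -8] -> [-23, -11, -8, 6, 17] -> 2
  [-45, -9, 49, 0] -> [-45, -9, 49, 0] -> [-45, -9, 0, 49] -> 1
  [22, -30, -46, -29, -31, -38, 20, 2, 19] -> [22, -30, -46, -29, -31, -38, 20, 2, 19] -> [-46, -38, -31, -30, -29, 2, 19, 20, 22] -> 6
  [-4, 31, -49, 34, -26, -22, -28, -28, -44] -> [-4, 31, -49, 34, -26, -22, -28, -44] -> [-49, -44, -28, -26, -22, -4, 31, 34] -> 6
  [0, -20, 41, -30, 7, 49, -8, -13] -> [0, -20, 41, -30, 7, 49, -8, -13] -> [-30, -20, -13, -8, 0, 7, 41, 49] -> 4
  [-12, -2, 6, -19, 45] -> [-12, -2, 6, -19, 45] -> [-19, -12, -2, 6, 45] -> 3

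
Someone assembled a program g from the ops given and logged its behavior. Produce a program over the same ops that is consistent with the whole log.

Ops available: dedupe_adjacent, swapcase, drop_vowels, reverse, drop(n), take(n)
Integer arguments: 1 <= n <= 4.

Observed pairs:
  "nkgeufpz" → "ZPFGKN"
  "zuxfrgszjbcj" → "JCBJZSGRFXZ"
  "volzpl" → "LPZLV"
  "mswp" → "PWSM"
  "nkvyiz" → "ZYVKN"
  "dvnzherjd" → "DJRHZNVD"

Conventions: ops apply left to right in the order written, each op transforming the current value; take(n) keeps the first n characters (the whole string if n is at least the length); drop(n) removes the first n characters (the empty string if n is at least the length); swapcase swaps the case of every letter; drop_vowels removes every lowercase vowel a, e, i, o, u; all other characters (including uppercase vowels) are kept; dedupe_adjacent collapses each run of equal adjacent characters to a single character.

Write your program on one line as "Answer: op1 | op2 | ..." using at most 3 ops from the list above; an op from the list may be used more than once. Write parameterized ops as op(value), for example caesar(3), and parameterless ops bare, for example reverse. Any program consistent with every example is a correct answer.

drop_vowels | reverse | swapcase

Check, running the answer program on each example:
  "nkgeufpz" -> "nkgfpz" -> "zpfgkn" -> "ZPFGKN"
  "zuxfrgszjbcj" -> "zxfrgszjbcj" -> "jcbjzsgrfxz" -> "JCBJZSGRFXZ"
  "volzpl" -> "vlzpl" -> "lpzlv" -> "LPZLV"
  "mswp" -> "mswp" -> "pwsm" -> "PWSM"
  "nkvyiz" -> "nkvyz" -> "zyvkn" -> "ZYVKN"
  "dvnzherjd" -> "dvnzhrjd" -> "djrhznvd" -> "DJRHZNVD"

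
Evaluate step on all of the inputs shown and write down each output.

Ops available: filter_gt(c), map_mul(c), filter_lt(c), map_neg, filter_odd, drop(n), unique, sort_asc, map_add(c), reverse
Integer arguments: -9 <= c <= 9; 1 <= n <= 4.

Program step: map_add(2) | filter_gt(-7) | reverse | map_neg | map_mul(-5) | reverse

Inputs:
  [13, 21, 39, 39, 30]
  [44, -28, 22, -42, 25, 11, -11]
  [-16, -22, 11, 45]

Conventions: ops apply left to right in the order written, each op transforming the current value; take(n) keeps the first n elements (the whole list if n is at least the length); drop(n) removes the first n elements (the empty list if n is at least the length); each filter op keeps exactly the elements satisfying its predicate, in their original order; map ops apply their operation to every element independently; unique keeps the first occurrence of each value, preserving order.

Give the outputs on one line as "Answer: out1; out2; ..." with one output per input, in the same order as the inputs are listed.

Execution, op by op:
  [13, 21, 39, 39, 30] -> [15, 23, 41, 41, 32] -> [15, 23, 41, 41, 32] -> [32, 41, 41, 23, 15] -> [-32, -41, -41, -23, -15] -> [160, 205, 205, 115, 75] -> [75, 115, 205, 205, 160]
  [44, -28, 22, -42, 25, 11, -11] -> [46, -26, 24, -40, 27, 13, -9] -> [46, 24, 27, 13] -> [13, 27, 24, 46] -> [-13, -27, -24, -46] -> [65, 135, 120, 230] -> [230, 120, 135, 65]
  [-16, -22, 11, 45] -> [-14, -20, 13, 47] -> [13, 47] -> [47, 13] -> [-47, -13] -> [235, 65] -> [65, 235]

[75, 115, 205, 205, 160]; [230, 120, 135, 65]; [65, 235]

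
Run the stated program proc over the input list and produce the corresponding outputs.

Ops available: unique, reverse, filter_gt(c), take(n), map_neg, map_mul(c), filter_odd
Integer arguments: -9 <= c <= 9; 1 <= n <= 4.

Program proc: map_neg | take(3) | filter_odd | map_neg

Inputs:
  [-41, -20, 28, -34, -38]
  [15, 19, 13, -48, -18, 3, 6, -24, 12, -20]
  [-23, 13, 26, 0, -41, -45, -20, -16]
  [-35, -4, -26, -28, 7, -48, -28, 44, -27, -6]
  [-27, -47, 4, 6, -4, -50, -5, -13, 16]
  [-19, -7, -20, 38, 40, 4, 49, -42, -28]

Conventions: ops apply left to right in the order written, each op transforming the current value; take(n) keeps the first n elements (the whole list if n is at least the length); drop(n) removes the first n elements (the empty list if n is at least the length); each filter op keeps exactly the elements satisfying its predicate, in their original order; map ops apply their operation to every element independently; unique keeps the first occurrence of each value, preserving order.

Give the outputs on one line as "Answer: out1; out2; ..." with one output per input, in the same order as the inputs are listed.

[-41]; [15, 19, 13]; [-23, 13]; [-35]; [-27, -47]; [-19, -7]

Execution, op by op:
  [-41, -20, 28, -34, -38] -> [41, 20, -28, 34, 38] -> [41, 20, -28] -> [41] -> [-41]
  [15, 19, 13, -48, -18, 3, 6, -24, 12, -20] -> [-15, -19, -13, 48, 18, -3, -6, 24, -12, 20] -> [-15, -19, -13] -> [-15, -19, -13] -> [15, 19, 13]
  [-23, 13, 26, 0, -41, -45, -20, -16] -> [23, -13, -26, 0, 41, 45, 20, 16] -> [23, -13, -26] -> [23, -13] -> [-23, 13]
  [-35, -4, -26, -28, 7, -48, -28, 44, -27, -6] -> [35, 4, 26, 28, -7, 48, 28, -44, 27, 6] -> [35, 4, 26] -> [35] -> [-35]
  [-27, -47, 4, 6, -4, -50, -5, -13, 16] -> [27, 47, -4, -6, 4, 50, 5, 13, -16] -> [27, 47, -4] -> [27, 47] -> [-27, -47]
  [-19, -7, -20, 38, 40, 4, 49, -42, -28] -> [19, 7, 20, -38, -40, -4, -49, 42, 28] -> [19, 7, 20] -> [19, 7] -> [-19, -7]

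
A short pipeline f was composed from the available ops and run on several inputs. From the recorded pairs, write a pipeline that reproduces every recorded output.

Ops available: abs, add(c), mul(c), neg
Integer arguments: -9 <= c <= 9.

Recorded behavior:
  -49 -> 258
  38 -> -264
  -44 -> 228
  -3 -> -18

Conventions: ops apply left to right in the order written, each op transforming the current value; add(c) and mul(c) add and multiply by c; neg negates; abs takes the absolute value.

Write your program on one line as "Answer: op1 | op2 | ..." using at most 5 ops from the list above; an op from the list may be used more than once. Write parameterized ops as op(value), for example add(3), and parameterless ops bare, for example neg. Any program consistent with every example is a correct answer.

neg | add(-6) | mul(-6) | neg

Check, running the answer program on each example:
  -49 -> 49 -> 43 -> -258 -> 258
  38 -> -38 -> -44 -> 264 -> -264
  -44 -> 44 -> 38 -> -228 -> 228
  -3 -> 3 -> -3 -> 18 -> -18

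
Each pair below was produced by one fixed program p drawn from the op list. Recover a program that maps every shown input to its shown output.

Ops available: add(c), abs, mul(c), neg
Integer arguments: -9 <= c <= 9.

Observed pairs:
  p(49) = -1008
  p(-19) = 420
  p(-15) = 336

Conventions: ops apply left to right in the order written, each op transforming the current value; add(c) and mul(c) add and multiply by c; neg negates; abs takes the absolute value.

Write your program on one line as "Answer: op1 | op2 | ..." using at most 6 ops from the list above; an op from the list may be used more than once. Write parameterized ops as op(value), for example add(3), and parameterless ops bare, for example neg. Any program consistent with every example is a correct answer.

add(-8) | add(7) | mul(3) | neg | mul(7)

Check, running the answer program on each example:
  49 -> 41 -> 48 -> 144 -> -144 -> -1008
  -19 -> -27 -> -20 -> -60 -> 60 -> 420
  -15 -> -23 -> -16 -> -48 -> 48 -> 336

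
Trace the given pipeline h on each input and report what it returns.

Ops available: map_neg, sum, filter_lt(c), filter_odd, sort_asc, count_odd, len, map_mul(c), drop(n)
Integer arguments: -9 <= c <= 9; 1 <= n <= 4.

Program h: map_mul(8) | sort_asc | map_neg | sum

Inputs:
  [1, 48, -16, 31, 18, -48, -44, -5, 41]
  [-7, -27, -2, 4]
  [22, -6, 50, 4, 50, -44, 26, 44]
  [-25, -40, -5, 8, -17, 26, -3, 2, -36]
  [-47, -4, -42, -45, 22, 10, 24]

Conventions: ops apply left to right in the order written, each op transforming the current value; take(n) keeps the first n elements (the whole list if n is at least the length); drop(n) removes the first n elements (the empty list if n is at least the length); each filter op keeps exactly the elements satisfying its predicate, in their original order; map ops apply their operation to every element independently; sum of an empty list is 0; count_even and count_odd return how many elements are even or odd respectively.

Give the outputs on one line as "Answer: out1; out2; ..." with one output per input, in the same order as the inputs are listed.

-208; 256; -1168; 720; 656

Execution, op by op:
  [1, 48, -16, 31, 18, -48, -44, -5, 41] -> [8, 384, -128, 248, 144, -384, -352, -40, 328] -> [-384, -352, -128, -40, 8, 144, 248, 328, 384] -> [384, 352, 128, 40, -8, -144, -248, -328, -384] -> -208
  [-7, -27, -2, 4] -> [-56, -216, -16, 32] -> [-216, -56, -16, 32] -> [216, 56, 16, -32] -> 256
  [22, -6, 50, 4, 50, -44, 26, 44] -> [176, -48, 400, 32, 400, -352, 208, 352] -> [-352, -48, 32, 176, 208, 352, 400, 400] -> [352, 48, -32, -176, -208, -352, -400, -400] -> -1168
  [-25, -40, -5, 8, -17, 26, -3, 2, -36] -> [-200, -320, -40, 64, -136, 208, -24, 16, -288] -> [-320, -288, -200, -136, -40, -24, 16, 64, 208] -> [320, 288, 200, 136, 40, 24, -16, -64, -208] -> 720
  [-47, -4, -42, -45, 22, 10, 24] -> [-376, -32, -336, -360, 176, 80, 192] -> [-376, -360, -336, -32, 80, 176, 192] -> [376, 360, 336, 32, -80, -176, -192] -> 656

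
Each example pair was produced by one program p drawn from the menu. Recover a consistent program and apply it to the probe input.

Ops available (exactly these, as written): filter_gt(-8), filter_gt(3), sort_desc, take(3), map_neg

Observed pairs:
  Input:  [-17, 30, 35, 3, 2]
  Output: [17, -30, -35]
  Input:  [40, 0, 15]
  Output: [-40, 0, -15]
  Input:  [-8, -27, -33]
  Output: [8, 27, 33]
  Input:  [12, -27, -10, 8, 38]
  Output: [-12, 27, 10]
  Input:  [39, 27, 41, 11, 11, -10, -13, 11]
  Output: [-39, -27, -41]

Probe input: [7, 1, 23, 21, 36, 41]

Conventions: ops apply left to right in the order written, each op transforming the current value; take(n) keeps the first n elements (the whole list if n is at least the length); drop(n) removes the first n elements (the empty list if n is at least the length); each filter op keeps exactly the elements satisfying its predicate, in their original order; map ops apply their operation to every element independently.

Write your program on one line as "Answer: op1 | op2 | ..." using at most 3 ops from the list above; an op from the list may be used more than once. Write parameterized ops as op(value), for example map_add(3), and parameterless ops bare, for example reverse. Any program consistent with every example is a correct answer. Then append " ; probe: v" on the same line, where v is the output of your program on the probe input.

map_neg | take(3) ; probe: [-7, -1, -23]

Check, running the answer program on each example:
  [-17, 30, 35, 3, 2] -> [17, -30, -35, -3, -2] -> [17, -30, -35]
  [40, 0, 15] -> [-40, 0, -15] -> [-40, 0, -15]
  [-8, -27, -33] -> [8, 27, 33] -> [8, 27, 33]
  [12, -27, -10, 8, 38] -> [-12, 27, 10, -8, -38] -> [-12, 27, 10]
  [39, 27, 41, 11, 11, -10, -13, 11] -> [-39, -27, -41, -11, -11, 10, 13, -11] -> [-39, -27, -41]
  probe: [7, 1, 23, 21, 36, 41] -> [-7, -1, -23, -21, -36, -41] -> [-7, -1, -23]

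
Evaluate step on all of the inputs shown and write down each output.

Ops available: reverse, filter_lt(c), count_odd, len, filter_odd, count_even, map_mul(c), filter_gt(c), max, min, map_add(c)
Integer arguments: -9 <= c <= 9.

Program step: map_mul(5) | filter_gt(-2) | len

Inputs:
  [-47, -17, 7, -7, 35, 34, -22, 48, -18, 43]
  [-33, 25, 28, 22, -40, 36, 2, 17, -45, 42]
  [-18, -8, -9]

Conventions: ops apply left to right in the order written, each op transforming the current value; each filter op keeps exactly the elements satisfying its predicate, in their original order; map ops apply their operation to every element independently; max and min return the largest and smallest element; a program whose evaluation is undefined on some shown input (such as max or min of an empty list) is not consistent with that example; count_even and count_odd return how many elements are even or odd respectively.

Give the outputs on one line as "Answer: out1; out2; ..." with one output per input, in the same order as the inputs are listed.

Execution, op by op:
  [-47, -17, 7, -7, 35, 34, -22, 48, -18, 43] -> [-235, -85, 35, -35, 175, 170, -110, 240, -90, 215] -> [35, 175, 170, 240, 215] -> 5
  [-33, 25, 28, 22, -40, 36, 2, 17, -45, 42] -> [-165, 125, 140, 110, -200, 180, 10, 85, -225, 210] -> [125, 140, 110, 180, 10, 85, 210] -> 7
  [-18, -8, -9] -> [-90, -40, -45] -> [] -> 0

5; 7; 0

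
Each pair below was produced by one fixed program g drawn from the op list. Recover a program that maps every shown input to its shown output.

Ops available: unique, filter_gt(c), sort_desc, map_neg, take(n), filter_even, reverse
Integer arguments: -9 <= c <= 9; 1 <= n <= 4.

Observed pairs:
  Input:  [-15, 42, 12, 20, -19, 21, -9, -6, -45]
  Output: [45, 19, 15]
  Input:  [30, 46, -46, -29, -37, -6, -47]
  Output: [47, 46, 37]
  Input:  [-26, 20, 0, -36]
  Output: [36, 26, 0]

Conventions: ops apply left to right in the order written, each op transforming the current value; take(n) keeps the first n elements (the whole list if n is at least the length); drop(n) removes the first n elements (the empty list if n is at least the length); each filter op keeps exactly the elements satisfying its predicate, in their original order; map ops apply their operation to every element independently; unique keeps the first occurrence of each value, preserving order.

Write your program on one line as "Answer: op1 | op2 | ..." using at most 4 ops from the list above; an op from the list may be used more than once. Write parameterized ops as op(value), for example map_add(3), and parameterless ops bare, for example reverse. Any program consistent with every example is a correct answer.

map_neg | sort_desc | take(3)

Check, running the answer program on each example:
  [-15, 42, 12, 20, -19, 21, -9, -6, -45] -> [15, -42, -12, -20, 19, -21, 9, 6, 45] -> [45, 19, 15, 9, 6, -12, -20, -21, -42] -> [45, 19, 15]
  [30, 46, -46, -29, -37, -6, -47] -> [-30, -46, 46, 29, 37, 6, 47] -> [47, 46, 37, 29, 6, -30, -46] -> [47, 46, 37]
  [-26, 20, 0, -36] -> [26, -20, 0, 36] -> [36, 26, 0, -20] -> [36, 26, 0]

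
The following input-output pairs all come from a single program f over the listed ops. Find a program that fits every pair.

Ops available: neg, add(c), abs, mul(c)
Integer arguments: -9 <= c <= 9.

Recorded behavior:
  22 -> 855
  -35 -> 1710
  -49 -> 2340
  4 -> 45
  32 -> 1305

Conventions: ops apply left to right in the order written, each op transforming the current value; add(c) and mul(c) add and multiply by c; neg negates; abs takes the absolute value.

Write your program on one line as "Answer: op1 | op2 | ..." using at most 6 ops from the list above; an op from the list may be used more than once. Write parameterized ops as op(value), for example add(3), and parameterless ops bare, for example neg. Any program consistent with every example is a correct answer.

add(-3) | mul(9) | mul(5) | neg | abs

Check, running the answer program on each example:
  22 -> 19 -> 171 -> 855 -> -855 -> 855
  -35 -> -38 -> -342 -> -1710 -> 1710 -> 1710
  -49 -> -52 -> -468 -> -2340 -> 2340 -> 2340
  4 -> 1 -> 9 -> 45 -> -45 -> 45
  32 -> 29 -> 261 -> 1305 -> -1305 -> 1305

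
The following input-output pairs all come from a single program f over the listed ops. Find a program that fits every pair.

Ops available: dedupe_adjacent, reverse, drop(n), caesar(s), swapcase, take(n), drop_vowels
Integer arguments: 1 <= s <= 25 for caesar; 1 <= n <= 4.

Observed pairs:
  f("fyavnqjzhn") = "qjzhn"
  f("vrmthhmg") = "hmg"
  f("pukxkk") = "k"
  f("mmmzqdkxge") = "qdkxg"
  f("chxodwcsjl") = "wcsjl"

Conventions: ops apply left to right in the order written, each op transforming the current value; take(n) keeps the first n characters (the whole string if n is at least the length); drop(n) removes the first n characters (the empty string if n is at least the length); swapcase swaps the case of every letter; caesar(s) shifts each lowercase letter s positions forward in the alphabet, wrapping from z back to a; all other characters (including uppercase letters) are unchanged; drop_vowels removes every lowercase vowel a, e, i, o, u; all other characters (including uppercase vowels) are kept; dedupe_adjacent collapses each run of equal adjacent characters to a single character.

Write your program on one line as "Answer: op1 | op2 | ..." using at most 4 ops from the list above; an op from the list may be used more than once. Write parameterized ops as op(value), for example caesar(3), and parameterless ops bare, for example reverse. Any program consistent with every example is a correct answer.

drop_vowels | drop(1) | drop(3) | dedupe_adjacent

Check, running the answer program on each example:
  "fyavnqjzhn" -> "fyvnqjzhn" -> "yvnqjzhn" -> "qjzhn" -> "qjzhn"
  "vrmthhmg" -> "vrmthhmg" -> "rmthhmg" -> "hhmg" -> "hmg"
  "pukxkk" -> "pkxkk" -> "kxkk" -> "k" -> "k"
  "mmmzqdkxge" -> "mmmzqdkxg" -> "mmzqdkxg" -> "qdkxg" -> "qdkxg"
  "chxodwcsjl" -> "chxdwcsjl" -> "hxdwcsjl" -> "wcsjl" -> "wcsjl"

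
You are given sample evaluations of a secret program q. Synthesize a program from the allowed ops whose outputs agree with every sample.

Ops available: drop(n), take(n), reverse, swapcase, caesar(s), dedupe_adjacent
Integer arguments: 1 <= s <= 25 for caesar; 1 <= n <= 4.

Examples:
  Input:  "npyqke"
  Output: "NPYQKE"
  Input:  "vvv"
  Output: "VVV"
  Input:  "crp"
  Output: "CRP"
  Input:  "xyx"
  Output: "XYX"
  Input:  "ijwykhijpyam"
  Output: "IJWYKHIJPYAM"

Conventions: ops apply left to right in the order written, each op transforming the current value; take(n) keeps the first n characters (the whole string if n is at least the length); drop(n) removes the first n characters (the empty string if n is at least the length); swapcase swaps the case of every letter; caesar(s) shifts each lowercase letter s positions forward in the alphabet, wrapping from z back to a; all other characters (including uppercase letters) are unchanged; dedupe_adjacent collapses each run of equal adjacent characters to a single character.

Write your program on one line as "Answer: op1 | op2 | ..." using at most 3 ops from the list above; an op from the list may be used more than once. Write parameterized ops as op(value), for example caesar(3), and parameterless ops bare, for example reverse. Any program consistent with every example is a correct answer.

reverse | swapcase | reverse

Check, running the answer program on each example:
  "npyqke" -> "ekqypn" -> "EKQYPN" -> "NPYQKE"
  "vvv" -> "vvv" -> "VVV" -> "VVV"
  "crp" -> "prc" -> "PRC" -> "CRP"
  "xyx" -> "xyx" -> "XYX" -> "XYX"
  "ijwykhijpyam" -> "maypjihkywji" -> "MAYPJIHKYWJI" -> "IJWYKHIJPYAM"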